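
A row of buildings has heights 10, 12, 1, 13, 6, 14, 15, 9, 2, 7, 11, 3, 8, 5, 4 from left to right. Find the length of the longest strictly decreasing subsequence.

5

Let dp[i] be the longest strictly decreasing subsequence ending at i:
i:      1  2  3  4  5  6  7  8  9 10 11 12 13 14 15
a[i]:  10 12  1 13  6 14 15  9  2  7 11  3  8  5  4
dp:     1  1  2  1  2  1  1  2  3  3  2  4  3  4  5
Maximum is 5.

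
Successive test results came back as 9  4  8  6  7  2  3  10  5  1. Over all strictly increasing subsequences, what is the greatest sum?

Let S[i] be the best sum of a strictly increasing subsequence ending at i:
i:      1  2  3  4  5  6  7  8  9 10
a[i]:   9  4  8  6  7  2  3 10  5  1
S:      9  4 12 10 17  2  5 27 10  1
Maximum is 27 (e.g. 4 + 6 + 7 + 10).

27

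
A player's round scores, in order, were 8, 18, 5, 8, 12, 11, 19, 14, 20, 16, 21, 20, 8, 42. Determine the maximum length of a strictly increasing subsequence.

Let dp[i] be the length of the longest such subsequence ending at index i:
i:      1  2  3  4  5  6  7  8  9 10 11 12 13 14
a[i]:   8 18  5  8 12 11 19 14 20 16 21 20  8 42
dp:     1  2  1  2  3  3  4  4  5  5  6  6  2  7
Maximum dp value is 7.

7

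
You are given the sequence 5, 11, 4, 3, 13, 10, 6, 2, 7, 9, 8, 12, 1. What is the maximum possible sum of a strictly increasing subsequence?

39

Let S[i] be the best sum of a strictly increasing subsequence ending at i:
i:      1  2  3  4  5  6  7  8  9 10 11 12 13
a[i]:   5 11  4  3 13 10  6  2  7  9  8 12  1
S:      5 16  4  3 29 15 11  2 18 27 26 39  1
Maximum is 39 (e.g. 5 + 6 + 7 + 9 + 12).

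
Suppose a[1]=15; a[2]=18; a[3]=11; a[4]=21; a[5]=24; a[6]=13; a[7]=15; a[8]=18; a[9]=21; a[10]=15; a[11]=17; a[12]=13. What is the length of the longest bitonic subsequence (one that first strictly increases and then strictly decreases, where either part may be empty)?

inc[i] = longest strictly increasing subsequence ending at i; dec[i] = longest strictly decreasing subsequence starting at i:
i:      1  2  3  4  5  6  7  8  9 10 11 12
a[i]:  15 18 11 21 24 13 15 18 21 15 17 13
inc:    1  2  1  3  4  2  3  4  5  3  4  2
dec:    2  3  1  4  4  1  2  3  3  2  2  1
Best peak at i=5 (value 24): inc=4, dec=4, length 4+4−1 = 7.

7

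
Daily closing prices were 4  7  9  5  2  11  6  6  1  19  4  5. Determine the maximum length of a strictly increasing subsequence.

Let dp[i] be the length of the longest such subsequence ending at index i:
i:      1  2  3  4  5  6  7  8  9 10 11 12
a[i]:   4  7  9  5  2 11  6  6  1 19  4  5
dp:     1  2  3  2  1  4  3  3  1  5  2  3
Maximum dp value is 5.

5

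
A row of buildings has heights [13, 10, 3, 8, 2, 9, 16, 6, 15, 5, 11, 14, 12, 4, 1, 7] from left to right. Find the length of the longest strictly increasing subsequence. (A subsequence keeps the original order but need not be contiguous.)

Track the smallest tail for each achievable length (strict):
13 → extends → [13]
10 → replaces 13 → [10]
3 → replaces 10 → [3]
8 → extends → [3, 8]
2 → replaces 3 → [2, 8]
9 → extends → [2, 8, 9]
16 → extends → [2, 8, 9, 16]
6 → replaces 8 → [2, 6, 9, 16]
15 → replaces 16 → [2, 6, 9, 15]
5 → replaces 6 → [2, 5, 9, 15]
11 → replaces 15 → [2, 5, 9, 11]
14 → extends → [2, 5, 9, 11, 14]
12 → replaces 14 → [2, 5, 9, 11, 12]
4 → replaces 5 → [2, 4, 9, 11, 12]
1 → replaces 2 → [1, 4, 9, 11, 12]
7 → replaces 9 → [1, 4, 7, 11, 12]
Five tails, so the longest strictly increasing subsequence has length 5 (e.g. 3, 8, 9, 11, 14).

5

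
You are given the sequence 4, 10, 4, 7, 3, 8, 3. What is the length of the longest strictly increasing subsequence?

Let dp[i] be the length of the longest such subsequence ending at index i:
i:      1  2  3  4  5  6  7
a[i]:   4 10  4  7  3  8  3
dp:     1  2  1  2  1  3  1
Maximum dp value is 3.

3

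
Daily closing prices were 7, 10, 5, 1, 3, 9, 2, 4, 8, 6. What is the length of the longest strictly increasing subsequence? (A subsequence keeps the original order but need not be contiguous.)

Let dp[i] be the length of the longest such subsequence ending at index i:
i:      1  2  3  4  5  6  7  8  9 10
a[i]:   7 10  5  1  3  9  2  4  8  6
dp:     1  2  1  1  2  3  2  3  4  4
Maximum dp value is 4.

4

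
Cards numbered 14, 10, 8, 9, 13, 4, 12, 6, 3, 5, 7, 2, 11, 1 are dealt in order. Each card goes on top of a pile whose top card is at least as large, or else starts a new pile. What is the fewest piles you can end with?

4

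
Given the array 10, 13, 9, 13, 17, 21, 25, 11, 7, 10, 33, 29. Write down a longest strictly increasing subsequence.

10, 13, 17, 21, 25, 33

Patience tails give the LIS length; then backtrack through the dp parents:
10 → extends → [10]
13 → extends → [10, 13]
9 → replaces 10 → [9, 13]
13 → already a tail → [9, 13]
17 → extends → [9, 13, 17]
21 → extends → [9, 13, 17, 21]
25 → extends → [9, 13, 17, 21, 25]
11 → replaces 13 → [9, 11, 17, 21, 25]
7 → replaces 9 → [7, 11, 17, 21, 25]
10 → replaces 11 → [7, 10, 17, 21, 25]
33 → extends → [7, 10, 17, 21, 25, 33]
29 → replaces 33 → [7, 10, 17, 21, 25, 29]
Length 6; one witness is 10, 13, 17, 21, 25, 33.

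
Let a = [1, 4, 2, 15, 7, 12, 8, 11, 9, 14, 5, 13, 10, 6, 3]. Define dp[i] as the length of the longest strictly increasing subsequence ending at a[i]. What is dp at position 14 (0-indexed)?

dp[i] = 1 + max{dp[j] : j<i, a[j]<a[i]} (or 1 if no such j):
i:      0  1  2  3  4  5  6  7  8  9 10 11 12 13 14
a[i]:   1  4  2 15  7 12  8 11  9 14  5 13 10  6  3
dp:     1  2  2  3  3  4  4  5  5  6  3  6  6  4  3
At index 14 the value is 3.

3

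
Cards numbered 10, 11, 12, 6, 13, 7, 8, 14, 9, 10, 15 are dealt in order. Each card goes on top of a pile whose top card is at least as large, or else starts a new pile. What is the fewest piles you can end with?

6

Place each on the leftmost legal pile:
10 → new pile 1 (tops now [10])
11 → new pile 2 (tops now [10, 11])
12 → new pile 3 (tops now [10, 11, 12])
6 → pile 1 (tops now [6, 11, 12])
13 → new pile 4 (tops now [6, 11, 12, 13])
7 → pile 2 (tops now [6, 7, 12, 13])
8 → pile 3 (tops now [6, 7, 8, 13])
14 → new pile 5 (tops now [6, 7, 8, 13, 14])
9 → pile 4 (tops now [6, 7, 8, 9, 14])
10 → pile 5 (tops now [6, 7, 8, 9, 10])
15 → new pile 6 (tops now [6, 7, 8, 9, 10, 15])
Six piles.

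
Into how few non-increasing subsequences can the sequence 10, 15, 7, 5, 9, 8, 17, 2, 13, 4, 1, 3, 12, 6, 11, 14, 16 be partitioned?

Place each on the leftmost legal pile:
10 → new pile 1 (tops now [10])
15 → new pile 2 (tops now [10, 15])
7 → pile 1 (tops now [7, 15])
5 → pile 1 (tops now [5, 15])
9 → pile 2 (tops now [5, 9])
8 → pile 2 (tops now [5, 8])
17 → new pile 3 (tops now [5, 8, 17])
2 → pile 1 (tops now [2, 8, 17])
13 → pile 3 (tops now [2, 8, 13])
4 → pile 2 (tops now [2, 4, 13])
1 → pile 1 (tops now [1, 4, 13])
3 → pile 2 (tops now [1, 3, 13])
12 → pile 3 (tops now [1, 3, 12])
6 → pile 3 (tops now [1, 3, 6])
11 → new pile 4 (tops now [1, 3, 6, 11])
14 → new pile 5 (tops now [1, 3, 6, 11, 14])
16 → new pile 6 (tops now [1, 3, 6, 11, 14, 16])
Six piles.

6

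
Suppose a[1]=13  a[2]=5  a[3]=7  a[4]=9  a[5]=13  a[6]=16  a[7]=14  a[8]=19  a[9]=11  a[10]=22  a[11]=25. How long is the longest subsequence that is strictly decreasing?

Negate each value so 'decreasing' becomes 'increasing', then run patience tails on the negated sequence:
-13 → extends → [-13]
-5 → extends → [-13, -5]
-7 → replaces -5 → [-13, -7]
-9 → replaces -7 → [-13, -9]
-13 → already a tail → [-13, -9]
-16 → replaces -13 → [-16, -9]
-14 → replaces -9 → [-16, -14]
-19 → replaces -16 → [-19, -14]
-11 → extends → [-19, -14, -11]
-22 → replaces -19 → [-22, -14, -11]
-25 → replaces -22 → [-25, -14, -11]
Three tails, so the longest strictly decreasing subsequence of the original has length 3.

3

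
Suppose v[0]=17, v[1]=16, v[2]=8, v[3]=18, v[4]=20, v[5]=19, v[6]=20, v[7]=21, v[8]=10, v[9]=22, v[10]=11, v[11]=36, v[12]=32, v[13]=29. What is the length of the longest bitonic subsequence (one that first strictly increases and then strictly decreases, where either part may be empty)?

inc[i] = longest strictly increasing subsequence ending at i; dec[i] = longest strictly decreasing subsequence starting at i:
i:      0  1  2  3  4  5  6  7  8  9 10 11 12 13
v[i]:  17 16  8 18 20 19 20 21 10 22 11 36 32 29
inc:    1  1  1  2  3  3  4  5  2  6  3  7  7  7
dec:    3  2  1  2  3  2  2  2  1  2  1  3  2  1
Best peak at i=11 (value 36): inc=7, dec=3, length 7+3−1 = 9.

9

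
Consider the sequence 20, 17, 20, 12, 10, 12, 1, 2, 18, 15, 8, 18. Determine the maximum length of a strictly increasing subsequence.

Track the smallest tail for each achievable length (strict):
20 → extends → [20]
17 → replaces 20 → [17]
20 → extends → [17, 20]
12 → replaces 17 → [12, 20]
10 → replaces 12 → [10, 20]
12 → replaces 20 → [10, 12]
1 → replaces 10 → [1, 12]
2 → replaces 12 → [1, 2]
18 → extends → [1, 2, 18]
15 → replaces 18 → [1, 2, 15]
8 → replaces 15 → [1, 2, 8]
18 → extends → [1, 2, 8, 18]
Four tails, so the longest strictly increasing subsequence has length 4 (e.g. 10, 12, 15, 18).

4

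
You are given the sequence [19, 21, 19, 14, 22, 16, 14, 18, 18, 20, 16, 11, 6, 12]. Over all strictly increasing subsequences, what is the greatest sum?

Let S[i] be the best sum of a strictly increasing subsequence ending at i:
i:      1  2  3  4  5  6  7  8  9 10 11 12 13 14
a[i]:  19 21 19 14 22 16 14 18 18 20 16 11  6 12
S:     19 40 19 14 62 30 14 48 48 68 30 11  6 23
Maximum is 68 (e.g. 14 + 16 + 18 + 20).

68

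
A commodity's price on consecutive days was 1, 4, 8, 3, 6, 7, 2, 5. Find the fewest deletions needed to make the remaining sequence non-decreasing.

Fewest deletions = n − (longest non-decreasing subsequence).
Patience tails:
1 → extends → [1]
4 → extends → [1, 4]
8 → extends → [1, 4, 8]
3 → replaces 4 → [1, 3, 8]
6 → replaces 8 → [1, 3, 6]
7 → extends → [1, 3, 6, 7]
2 → replaces 3 → [1, 2, 6, 7]
5 → replaces 6 → [1, 2, 5, 7]
Longest non-decreasing subsequence has length 4, so deletions = 8 − 4 = 4.

4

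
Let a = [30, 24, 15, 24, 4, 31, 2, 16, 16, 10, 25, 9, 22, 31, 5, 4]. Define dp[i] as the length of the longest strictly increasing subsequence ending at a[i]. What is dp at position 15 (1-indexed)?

dp[i] = 1 + max{dp[j] : j<i, a[j]<a[i]} (or 1 if no such j):
i:      1  2  3  4  5  6  7  8  9 10 11 12 13 14 15 16
a[i]:  30 24 15 24  4 31  2 16 16 10 25  9 22 31  5  4
dp:     1  1  1  2  1  3  1  2  2  2  3  2  3  4  2  2
At index 15 the value is 2.

2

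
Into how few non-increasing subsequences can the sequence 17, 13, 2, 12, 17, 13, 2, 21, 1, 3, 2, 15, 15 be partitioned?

4

The minimum number of non-increasing subsequences covering a sequence equals the length of its longest strictly increasing subsequence.
LIS length is 4 (e.g. 2, 12, 17, 21), so 4 piles are needed.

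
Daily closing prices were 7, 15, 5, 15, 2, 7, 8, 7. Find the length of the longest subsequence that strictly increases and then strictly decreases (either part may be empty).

4

inc[i] = longest strictly increasing subsequence ending at i; dec[i] = longest strictly decreasing subsequence starting at i:
i:      1  2  3  4  5  6  7  8
a[i]:   7 15  5 15  2  7  8  7
inc:    1  2  1  2  1  2  3  2
dec:    3  3  2  3  1  1  2  1
Best peak at i=2 (value 15): inc=2, dec=3, length 2+3−1 = 4.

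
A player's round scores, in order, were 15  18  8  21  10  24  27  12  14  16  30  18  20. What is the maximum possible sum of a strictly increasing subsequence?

135

Let S[i] be the best sum of a strictly increasing subsequence ending at i:
i:       1   2   3   4   5   6   7   8   9  10  11  12  13
a[i]:   15  18   8  21  10  24  27  12  14  16  30  18  20
S:      15  33   8  54  18  78 105  30  44  60 135  78  98
Maximum is 135 (e.g. 15 + 18 + 21 + 24 + 27 + 30).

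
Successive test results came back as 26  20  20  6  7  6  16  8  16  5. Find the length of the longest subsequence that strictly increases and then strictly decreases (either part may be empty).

inc[i] = longest strictly increasing subsequence ending at i; dec[i] = longest strictly decreasing subsequence starting at i:
i:      1  2  3  4  5  6  7  8  9 10
a[i]:  26 20 20  6  7  6 16  8 16  5
inc:    1  1  1  1  2  1  3  3  4  1
dec:    5  4  4  2  3  2  3  2  2  1
Best peak at i=1 (value 26): inc=1, dec=5, length 1+5−1 = 5.

5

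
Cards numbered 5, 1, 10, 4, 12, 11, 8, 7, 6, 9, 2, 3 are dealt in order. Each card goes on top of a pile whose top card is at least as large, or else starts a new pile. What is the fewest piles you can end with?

4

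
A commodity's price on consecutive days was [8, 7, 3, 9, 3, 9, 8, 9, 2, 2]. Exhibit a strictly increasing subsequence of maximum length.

7, 8, 9

Patience tails give the LIS length; then backtrack through the dp parents:
8 → extends → [8]
7 → replaces 8 → [7]
3 → replaces 7 → [3]
9 → extends → [3, 9]
3 → already a tail → [3, 9]
9 → already a tail → [3, 9]
8 → replaces 9 → [3, 8]
9 → extends → [3, 8, 9]
2 → replaces 3 → [2, 8, 9]
2 → already a tail → [2, 8, 9]
Length 3; one witness is 7, 8, 9.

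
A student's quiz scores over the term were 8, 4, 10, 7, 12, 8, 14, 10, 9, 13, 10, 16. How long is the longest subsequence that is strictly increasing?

6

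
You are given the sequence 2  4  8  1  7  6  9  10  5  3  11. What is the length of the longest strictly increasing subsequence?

Track the smallest tail for each achievable length (strict):
2 → extends → [2]
4 → extends → [2, 4]
8 → extends → [2, 4, 8]
1 → replaces 2 → [1, 4, 8]
7 → replaces 8 → [1, 4, 7]
6 → replaces 7 → [1, 4, 6]
9 → extends → [1, 4, 6, 9]
10 → extends → [1, 4, 6, 9, 10]
5 → replaces 6 → [1, 4, 5, 9, 10]
3 → replaces 4 → [1, 3, 5, 9, 10]
11 → extends → [1, 3, 5, 9, 10, 11]
Six tails, so the longest strictly increasing subsequence has length 6 (e.g. 2, 4, 8, 9, 10, 11).

6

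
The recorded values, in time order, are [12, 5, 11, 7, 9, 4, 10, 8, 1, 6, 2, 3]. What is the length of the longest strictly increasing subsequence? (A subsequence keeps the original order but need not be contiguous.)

4

Let dp[i] be the length of the longest such subsequence ending at index i:
i:      1  2  3  4  5  6  7  8  9 10 11 12
a[i]:  12  5 11  7  9  4 10  8  1  6  2  3
dp:     1  1  2  2  3  1  4  3  1  2  2  3
Maximum dp value is 4.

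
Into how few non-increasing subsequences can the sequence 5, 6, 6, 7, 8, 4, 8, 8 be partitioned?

Place each on the leftmost legal pile:
5 → new pile 1 (tops now [5])
6 → new pile 2 (tops now [5, 6])
6 → pile 2 (tops now [5, 6])
7 → new pile 3 (tops now [5, 6, 7])
8 → new pile 4 (tops now [5, 6, 7, 8])
4 → pile 1 (tops now [4, 6, 7, 8])
8 → pile 4 (tops now [4, 6, 7, 8])
8 → pile 4 (tops now [4, 6, 7, 8])
Four piles.

4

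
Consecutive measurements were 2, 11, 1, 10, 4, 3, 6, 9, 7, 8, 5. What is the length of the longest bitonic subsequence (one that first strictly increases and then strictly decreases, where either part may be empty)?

inc[i] = longest strictly increasing subsequence ending at i; dec[i] = longest strictly decreasing subsequence starting at i:
i:      1  2  3  4  5  6  7  8  9 10 11
a[i]:   2 11  1 10  4  3  6  9  7  8  5
inc:    1  2  1  2  2  2  3  4  4  5  3
dec:    2  5  1  4  2  1  2  3  2  2  1
Best peak at i=2 (value 11): inc=2, dec=5, length 2+5−1 = 6.

6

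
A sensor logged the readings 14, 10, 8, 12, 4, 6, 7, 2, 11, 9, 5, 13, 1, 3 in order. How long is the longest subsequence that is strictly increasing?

5

Track the smallest tail for each achievable length (strict):
14 → extends → [14]
10 → replaces 14 → [10]
8 → replaces 10 → [8]
12 → extends → [8, 12]
4 → replaces 8 → [4, 12]
6 → replaces 12 → [4, 6]
7 → extends → [4, 6, 7]
2 → replaces 4 → [2, 6, 7]
11 → extends → [2, 6, 7, 11]
9 → replaces 11 → [2, 6, 7, 9]
5 → replaces 6 → [2, 5, 7, 9]
13 → extends → [2, 5, 7, 9, 13]
1 → replaces 2 → [1, 5, 7, 9, 13]
3 → replaces 5 → [1, 3, 7, 9, 13]
Five tails, so the longest strictly increasing subsequence has length 5 (e.g. 4, 6, 7, 11, 13).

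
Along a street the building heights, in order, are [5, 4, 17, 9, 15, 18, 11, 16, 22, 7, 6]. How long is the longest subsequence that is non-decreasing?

5

Let dp[i] be the length of the longest such subsequence ending at index i:
i:      1  2  3  4  5  6  7  8  9 10 11
a[i]:   5  4 17  9 15 18 11 16 22  7  6
dp:     1  1  2  2  3  4  3  4  5  2  2
Maximum dp value is 5.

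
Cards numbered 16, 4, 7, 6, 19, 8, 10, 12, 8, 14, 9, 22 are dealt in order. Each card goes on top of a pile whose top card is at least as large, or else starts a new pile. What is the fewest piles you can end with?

Place each on the leftmost legal pile:
16 → new pile 1 (tops now [16])
4 → pile 1 (tops now [4])
7 → new pile 2 (tops now [4, 7])
6 → pile 2 (tops now [4, 6])
19 → new pile 3 (tops now [4, 6, 19])
8 → pile 3 (tops now [4, 6, 8])
10 → new pile 4 (tops now [4, 6, 8, 10])
12 → new pile 5 (tops now [4, 6, 8, 10, 12])
8 → pile 3 (tops now [4, 6, 8, 10, 12])
14 → new pile 6 (tops now [4, 6, 8, 10, 12, 14])
9 → pile 4 (tops now [4, 6, 8, 9, 12, 14])
22 → new pile 7 (tops now [4, 6, 8, 9, 12, 14, 22])
Seven piles.

7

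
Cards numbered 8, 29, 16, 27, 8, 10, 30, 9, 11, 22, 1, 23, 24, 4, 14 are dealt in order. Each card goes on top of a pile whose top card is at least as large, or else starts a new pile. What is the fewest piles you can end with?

The minimum number of non-increasing subsequences covering a sequence equals the length of its longest strictly increasing subsequence.
LIS length is 6 (e.g. 8, 10, 11, 22, 23, 24), so 6 piles are needed.

6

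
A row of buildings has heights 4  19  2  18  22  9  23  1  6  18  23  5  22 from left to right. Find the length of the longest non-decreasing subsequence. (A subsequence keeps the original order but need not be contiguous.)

Let dp[i] be the length of the longest such subsequence ending at index i:
i:      1  2  3  4  5  6  7  8  9 10 11 12 13
a[i]:   4 19  2 18 22  9 23  1  6 18 23  5 22
dp:     1  2  1  2  3  2  4  1  2  3  5  2  4
Maximum dp value is 5.

5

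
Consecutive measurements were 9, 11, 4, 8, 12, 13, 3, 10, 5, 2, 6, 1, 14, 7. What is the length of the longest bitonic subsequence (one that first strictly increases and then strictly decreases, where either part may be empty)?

8

inc[i] = longest strictly increasing subsequence ending at i; dec[i] = longest strictly decreasing subsequence starting at i:
i:      1  2  3  4  5  6  7  8  9 10 11 12 13 14
a[i]:   9 11  4  8 12 13  3 10  5  2  6  1 14  7
inc:    1  2  1  2  3  4  1  3  2  1  3  1  5  4
dec:    5  5  4  4  5  5  3  4  3  2  2  1  2  1
Best peak at i=6 (value 13): inc=4, dec=5, length 4+5−1 = 8.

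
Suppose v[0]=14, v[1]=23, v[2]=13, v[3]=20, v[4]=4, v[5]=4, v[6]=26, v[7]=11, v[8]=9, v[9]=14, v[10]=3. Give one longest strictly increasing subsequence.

14, 23, 26

Patience tails give the LIS length; then backtrack through the dp parents:
14 → extends → [14]
23 → extends → [14, 23]
13 → replaces 14 → [13, 23]
20 → replaces 23 → [13, 20]
4 → replaces 13 → [4, 20]
4 → already a tail → [4, 20]
26 → extends → [4, 20, 26]
11 → replaces 20 → [4, 11, 26]
9 → replaces 11 → [4, 9, 26]
14 → replaces 26 → [4, 9, 14]
3 → replaces 4 → [3, 9, 14]
Length 3; one witness is 14, 23, 26.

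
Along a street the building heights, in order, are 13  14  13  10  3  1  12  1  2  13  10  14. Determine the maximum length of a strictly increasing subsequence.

Let dp[i] be the length of the longest such subsequence ending at index i:
i:      1  2  3  4  5  6  7  8  9 10 11 12
a[i]:  13 14 13 10  3  1 12  1  2 13 10 14
dp:     1  2  1  1  1  1  2  1  2  3  3  4
Maximum dp value is 4.

4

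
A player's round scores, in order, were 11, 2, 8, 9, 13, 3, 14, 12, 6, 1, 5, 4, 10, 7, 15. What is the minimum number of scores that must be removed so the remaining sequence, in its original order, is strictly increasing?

Fewest deletions = n − (longest strictly increasing subsequence).
Patience tails:
11 → extends → [11]
2 → replaces 11 → [2]
8 → extends → [2, 8]
9 → extends → [2, 8, 9]
13 → extends → [2, 8, 9, 13]
3 → replaces 8 → [2, 3, 9, 13]
14 → extends → [2, 3, 9, 13, 14]
12 → replaces 13 → [2, 3, 9, 12, 14]
6 → replaces 9 → [2, 3, 6, 12, 14]
1 → replaces 2 → [1, 3, 6, 12, 14]
5 → replaces 6 → [1, 3, 5, 12, 14]
4 → replaces 5 → [1, 3, 4, 12, 14]
10 → replaces 12 → [1, 3, 4, 10, 14]
7 → replaces 10 → [1, 3, 4, 7, 14]
15 → extends → [1, 3, 4, 7, 14, 15]
Longest strictly increasing subsequence has length 6, so deletions = 15 − 6 = 9.

9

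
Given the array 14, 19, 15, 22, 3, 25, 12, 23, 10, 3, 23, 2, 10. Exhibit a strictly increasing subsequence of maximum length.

14, 19, 22, 25

Patience tails give the LIS length; then backtrack through the dp parents:
14 → extends → [14]
19 → extends → [14, 19]
15 → replaces 19 → [14, 15]
22 → extends → [14, 15, 22]
3 → replaces 14 → [3, 15, 22]
25 → extends → [3, 15, 22, 25]
12 → replaces 15 → [3, 12, 22, 25]
23 → replaces 25 → [3, 12, 22, 23]
10 → replaces 12 → [3, 10, 22, 23]
3 → already a tail → [3, 10, 22, 23]
23 → already a tail → [3, 10, 22, 23]
2 → replaces 3 → [2, 10, 22, 23]
10 → already a tail → [2, 10, 22, 23]
Length 4; one witness is 14, 19, 22, 25.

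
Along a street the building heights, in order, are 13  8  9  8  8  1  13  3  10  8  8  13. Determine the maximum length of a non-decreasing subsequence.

Track the smallest tail for each achievable length (allowing ties):
13 → extends → [13]
8 → replaces 13 → [8]
9 → extends → [8, 9]
8 → replaces 9 → [8, 8]
8 → extends → [8, 8, 8]
1 → replaces 8 → [1, 8, 8]
13 → extends → [1, 8, 8, 13]
3 → replaces 8 → [1, 3, 8, 13]
10 → replaces 13 → [1, 3, 8, 10]
8 → replaces 10 → [1, 3, 8, 8]
8 → extends → [1, 3, 8, 8, 8]
13 → extends → [1, 3, 8, 8, 8, 13]
Six tails, so the longest non-decreasing subsequence has length 6 (e.g. 8, 8, 8, 8, 8, 13).

6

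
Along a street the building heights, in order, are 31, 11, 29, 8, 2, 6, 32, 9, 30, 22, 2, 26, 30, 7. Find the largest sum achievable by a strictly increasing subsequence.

Let S[i] be the best sum of a strictly increasing subsequence ending at i:
i:      1  2  3  4  5  6  7  8  9 10 11 12 13 14
a[i]:  31 11 29  8  2  6 32  9 30 22  2 26 30  7
S:     31 11 40  8  2  8 72 17 70 39  2 65 95 15
Maximum is 95 (e.g. 2 + 6 + 9 + 22 + 26 + 30).

95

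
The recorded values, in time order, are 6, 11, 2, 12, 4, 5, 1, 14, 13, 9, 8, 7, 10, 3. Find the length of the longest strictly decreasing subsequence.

Let dp[i] be the longest strictly decreasing subsequence ending at i:
i:      1  2  3  4  5  6  7  8  9 10 11 12 13 14
a[i]:   6 11  2 12  4  5  1 14 13  9  8  7 10  3
dp:     1  1  2  1  2  2  3  1  2  3  4  5  3  6
Maximum is 6.

6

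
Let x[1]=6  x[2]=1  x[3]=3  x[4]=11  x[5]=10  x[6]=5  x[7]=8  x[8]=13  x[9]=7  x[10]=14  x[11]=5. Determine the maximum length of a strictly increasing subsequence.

6

Track the smallest tail for each achievable length (strict):
6 → extends → [6]
1 → replaces 6 → [1]
3 → extends → [1, 3]
11 → extends → [1, 3, 11]
10 → replaces 11 → [1, 3, 10]
5 → replaces 10 → [1, 3, 5]
8 → extends → [1, 3, 5, 8]
13 → extends → [1, 3, 5, 8, 13]
7 → replaces 8 → [1, 3, 5, 7, 13]
14 → extends → [1, 3, 5, 7, 13, 14]
5 → already a tail → [1, 3, 5, 7, 13, 14]
Six tails, so the longest strictly increasing subsequence has length 6 (e.g. 1, 3, 5, 8, 13, 14).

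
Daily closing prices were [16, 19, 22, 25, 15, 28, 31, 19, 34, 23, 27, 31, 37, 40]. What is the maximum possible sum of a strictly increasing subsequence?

Let S[i] be the best sum of a strictly increasing subsequence ending at i:
i:       1   2   3   4   5   6   7   8   9  10  11  12  13  14
a[i]:   16  19  22  25  15  28  31  19  34  23  27  31  37  40
S:      16  35  57  82  15 110 141  35 175  80 109 141 212 252
Maximum is 252 (e.g. 16 + 19 + 22 + 25 + 28 + 31 + 34 + 37 + 40).

252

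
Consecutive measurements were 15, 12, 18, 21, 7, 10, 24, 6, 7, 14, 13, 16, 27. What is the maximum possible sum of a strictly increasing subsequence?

Let S[i] be the best sum of a strictly increasing subsequence ending at i:
i:       1   2   3   4   5   6   7   8   9  10  11  12  13
a[i]:   15  12  18  21   7  10  24   6   7  14  13  16  27
S:      15  12  33  54   7  17  78   6  13  31  30  47 105
Maximum is 105 (e.g. 15 + 18 + 21 + 24 + 27).

105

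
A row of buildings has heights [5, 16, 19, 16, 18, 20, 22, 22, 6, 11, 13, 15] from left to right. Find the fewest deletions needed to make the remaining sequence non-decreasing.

Fewest deletions = n − (longest non-decreasing subsequence).
Patience tails:
5 → extends → [5]
16 → extends → [5, 16]
19 → extends → [5, 16, 19]
16 → replaces 19 → [5, 16, 16]
18 → extends → [5, 16, 16, 18]
20 → extends → [5, 16, 16, 18, 20]
22 → extends → [5, 16, 16, 18, 20, 22]
22 → extends → [5, 16, 16, 18, 20, 22, 22]
6 → replaces 16 → [5, 6, 16, 18, 20, 22, 22]
11 → replaces 16 → [5, 6, 11, 18, 20, 22, 22]
13 → replaces 18 → [5, 6, 11, 13, 20, 22, 22]
15 → replaces 20 → [5, 6, 11, 13, 15, 22, 22]
Longest non-decreasing subsequence has length 7, so deletions = 12 − 7 = 5.

5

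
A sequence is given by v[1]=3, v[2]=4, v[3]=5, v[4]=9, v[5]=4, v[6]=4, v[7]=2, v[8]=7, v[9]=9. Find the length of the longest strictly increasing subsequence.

Track the smallest tail for each achievable length (strict):
3 → extends → [3]
4 → extends → [3, 4]
5 → extends → [3, 4, 5]
9 → extends → [3, 4, 5, 9]
4 → already a tail → [3, 4, 5, 9]
4 → already a tail → [3, 4, 5, 9]
2 → replaces 3 → [2, 4, 5, 9]
7 → replaces 9 → [2, 4, 5, 7]
9 → extends → [2, 4, 5, 7, 9]
Five tails, so the longest strictly increasing subsequence has length 5 (e.g. 3, 4, 5, 7, 9).

5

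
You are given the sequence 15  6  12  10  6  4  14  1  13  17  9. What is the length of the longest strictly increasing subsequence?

4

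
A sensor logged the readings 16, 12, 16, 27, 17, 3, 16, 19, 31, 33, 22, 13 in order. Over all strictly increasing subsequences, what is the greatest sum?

128

Let S[i] be the best sum of a strictly increasing subsequence ending at i:
i:       1   2   3   4   5   6   7   8   9  10  11  12
a[i]:   16  12  16  27  17   3  16  19  31  33  22  13
S:      16  12  28  55  45   3  28  64  95 128  86  25
Maximum is 128 (e.g. 12 + 16 + 17 + 19 + 31 + 33).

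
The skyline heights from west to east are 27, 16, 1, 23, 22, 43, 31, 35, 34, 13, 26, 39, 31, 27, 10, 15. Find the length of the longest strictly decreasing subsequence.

Let dp[i] be the longest strictly decreasing subsequence ending at i:
i:      1  2  3  4  5  6  7  8  9 10 11 12 13 14 15 16
a[i]:  27 16  1 23 22 43 31 35 34 13 26 39 31 27 10 15
dp:     1  2  3  2  3  1  2  2  3  4  4  2  4  5  6  6
Maximum is 6.

6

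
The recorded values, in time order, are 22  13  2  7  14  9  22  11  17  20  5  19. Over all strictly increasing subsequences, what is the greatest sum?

Let S[i] be the best sum of a strictly increasing subsequence ending at i:
i:      1  2  3  4  5  6  7  8  9 10 11 12
a[i]:  22 13  2  7 14  9 22 11 17 20  5 19
S:     22 13  2  9 27 18 49 29 46 66  7 65
Maximum is 66 (e.g. 2 + 7 + 9 + 11 + 17 + 20).

66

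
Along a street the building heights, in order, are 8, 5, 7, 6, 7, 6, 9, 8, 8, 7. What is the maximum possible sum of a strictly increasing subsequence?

27

Let S[i] be the best sum of a strictly increasing subsequence ending at i:
i:      1  2  3  4  5  6  7  8  9 10
a[i]:   8  5  7  6  7  6  9  8  8  7
S:      8  5 12 11 18 11 27 26 26 18
Maximum is 27 (e.g. 5 + 6 + 7 + 9).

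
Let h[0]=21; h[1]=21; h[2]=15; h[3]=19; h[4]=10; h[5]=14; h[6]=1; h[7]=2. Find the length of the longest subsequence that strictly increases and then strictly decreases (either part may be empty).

4

inc[i] = longest strictly increasing subsequence ending at i; dec[i] = longest strictly decreasing subsequence starting at i:
i:      0  1  2  3  4  5  6  7
h[i]:  21 21 15 19 10 14  1  2
inc:    1  1  1  2  1  2  1  2
dec:    4  4  3  3  2  2  1  1
Best peak at i=0 (value 21): inc=1, dec=4, length 1+4−1 = 4.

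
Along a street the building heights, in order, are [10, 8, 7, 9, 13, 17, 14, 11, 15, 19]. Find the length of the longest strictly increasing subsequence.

6

Let dp[i] be the length of the longest such subsequence ending at index i:
i:      1  2  3  4  5  6  7  8  9 10
a[i]:  10  8  7  9 13 17 14 11 15 19
dp:     1  1  1  2  3  4  4  3  5  6
Maximum dp value is 6.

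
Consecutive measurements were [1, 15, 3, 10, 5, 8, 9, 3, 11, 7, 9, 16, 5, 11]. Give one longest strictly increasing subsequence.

Patience tails give the LIS length; then backtrack through the dp parents:
1 → extends → [1]
15 → extends → [1, 15]
3 → replaces 15 → [1, 3]
10 → extends → [1, 3, 10]
5 → replaces 10 → [1, 3, 5]
8 → extends → [1, 3, 5, 8]
9 → extends → [1, 3, 5, 8, 9]
3 → already a tail → [1, 3, 5, 8, 9]
11 → extends → [1, 3, 5, 8, 9, 11]
7 → replaces 8 → [1, 3, 5, 7, 9, 11]
9 → already a tail → [1, 3, 5, 7, 9, 11]
16 → extends → [1, 3, 5, 7, 9, 11, 16]
5 → already a tail → [1, 3, 5, 7, 9, 11, 16]
11 → already a tail → [1, 3, 5, 7, 9, 11, 16]
Length 7; one witness is 1, 3, 5, 8, 9, 11, 16.

1, 3, 5, 8, 9, 11, 16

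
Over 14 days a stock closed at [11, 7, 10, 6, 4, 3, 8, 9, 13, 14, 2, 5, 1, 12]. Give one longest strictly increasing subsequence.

Patience tails give the LIS length; then backtrack through the dp parents:
11 → extends → [11]
7 → replaces 11 → [7]
10 → extends → [7, 10]
6 → replaces 7 → [6, 10]
4 → replaces 6 → [4, 10]
3 → replaces 4 → [3, 10]
8 → replaces 10 → [3, 8]
9 → extends → [3, 8, 9]
13 → extends → [3, 8, 9, 13]
14 → extends → [3, 8, 9, 13, 14]
2 → replaces 3 → [2, 8, 9, 13, 14]
5 → replaces 8 → [2, 5, 9, 13, 14]
1 → replaces 2 → [1, 5, 9, 13, 14]
12 → replaces 13 → [1, 5, 9, 12, 14]
Length 5; one witness is 7, 8, 9, 13, 14.

7, 8, 9, 13, 14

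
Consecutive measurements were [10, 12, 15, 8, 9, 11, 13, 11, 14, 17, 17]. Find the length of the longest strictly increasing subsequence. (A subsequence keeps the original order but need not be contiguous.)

Let dp[i] be the length of the longest such subsequence ending at index i:
i:      1  2  3  4  5  6  7  8  9 10 11
a[i]:  10 12 15  8  9 11 13 11 14 17 17
dp:     1  2  3  1  2  3  4  3  5  6  6
Maximum dp value is 6.

6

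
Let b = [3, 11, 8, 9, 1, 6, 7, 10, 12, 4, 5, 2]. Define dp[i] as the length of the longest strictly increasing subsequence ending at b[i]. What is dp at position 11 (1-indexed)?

dp[i] = 1 + max{dp[j] : j<i, b[j]<b[i]} (or 1 if no such j):
i:      1  2  3  4  5  6  7  8  9 10 11 12
b[i]:   3 11  8  9  1  6  7 10 12  4  5  2
dp:     1  2  2  3  1  2  3  4  5  2  3  2
At index 11 the value is 3.

3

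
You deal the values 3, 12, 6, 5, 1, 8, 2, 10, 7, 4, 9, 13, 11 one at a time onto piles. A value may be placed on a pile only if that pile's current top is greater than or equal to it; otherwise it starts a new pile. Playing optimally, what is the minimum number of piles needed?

Place each on the leftmost legal pile:
3 → new pile 1 (tops now [3])
12 → new pile 2 (tops now [3, 12])
6 → pile 2 (tops now [3, 6])
5 → pile 2 (tops now [3, 5])
1 → pile 1 (tops now [1, 5])
8 → new pile 3 (tops now [1, 5, 8])
2 → pile 2 (tops now [1, 2, 8])
10 → new pile 4 (tops now [1, 2, 8, 10])
7 → pile 3 (tops now [1, 2, 7, 10])
4 → pile 3 (tops now [1, 2, 4, 10])
9 → pile 4 (tops now [1, 2, 4, 9])
13 → new pile 5 (tops now [1, 2, 4, 9, 13])
11 → pile 5 (tops now [1, 2, 4, 9, 11])
Five piles.

5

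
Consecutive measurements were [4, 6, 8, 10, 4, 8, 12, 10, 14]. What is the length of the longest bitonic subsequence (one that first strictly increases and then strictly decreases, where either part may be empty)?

6

inc[i] = longest strictly increasing subsequence ending at i; dec[i] = longest strictly decreasing subsequence starting at i:
i:      1  2  3  4  5  6  7  8  9
a[i]:   4  6  8 10  4  8 12 10 14
inc:    1  2  3  4  1  3  5  4  6
dec:    1  2  2  2  1  1  2  1  1
Best peak at i=7 (value 12): inc=5, dec=2, length 5+2−1 = 6.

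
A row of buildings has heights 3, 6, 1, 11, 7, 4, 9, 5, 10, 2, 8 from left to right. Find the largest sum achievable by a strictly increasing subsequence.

35

Let S[i] be the best sum of a strictly increasing subsequence ending at i:
i:      1  2  3  4  5  6  7  8  9 10 11
a[i]:   3  6  1 11  7  4  9  5 10  2  8
S:      3  9  1 20 16  7 25 12 35  3 24
Maximum is 35 (e.g. 3 + 6 + 7 + 9 + 10).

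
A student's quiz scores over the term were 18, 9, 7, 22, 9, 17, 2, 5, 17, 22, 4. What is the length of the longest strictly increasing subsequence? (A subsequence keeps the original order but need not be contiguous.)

4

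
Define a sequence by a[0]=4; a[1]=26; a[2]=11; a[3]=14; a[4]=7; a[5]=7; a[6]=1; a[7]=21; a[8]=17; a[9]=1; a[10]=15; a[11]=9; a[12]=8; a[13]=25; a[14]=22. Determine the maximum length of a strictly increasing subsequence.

5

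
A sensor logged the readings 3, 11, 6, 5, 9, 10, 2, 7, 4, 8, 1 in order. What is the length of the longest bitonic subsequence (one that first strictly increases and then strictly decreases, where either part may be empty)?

7

inc[i] = longest strictly increasing subsequence ending at i; dec[i] = longest strictly decreasing subsequence starting at i:
i:      1  2  3  4  5  6  7  8  9 10 11
a[i]:   3 11  6  5  9 10  2  7  4  8  1
inc:    1  2  2  2  3  4  1  3  2  4  1
dec:    3  5  4  3  4  4  2  3  2  2  1
Best peak at i=6 (value 10): inc=4, dec=4, length 4+4−1 = 7.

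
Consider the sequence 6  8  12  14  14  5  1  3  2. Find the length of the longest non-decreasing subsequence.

5

Track the smallest tail for each achievable length (allowing ties):
6 → extends → [6]
8 → extends → [6, 8]
12 → extends → [6, 8, 12]
14 → extends → [6, 8, 12, 14]
14 → extends → [6, 8, 12, 14, 14]
5 → replaces 6 → [5, 8, 12, 14, 14]
1 → replaces 5 → [1, 8, 12, 14, 14]
3 → replaces 8 → [1, 3, 12, 14, 14]
2 → replaces 3 → [1, 2, 12, 14, 14]
Five tails, so the longest non-decreasing subsequence has length 5 (e.g. 6, 8, 12, 14, 14).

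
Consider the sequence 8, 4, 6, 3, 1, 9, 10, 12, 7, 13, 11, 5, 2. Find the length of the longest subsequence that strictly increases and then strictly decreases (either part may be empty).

9

inc[i] = longest strictly increasing subsequence ending at i; dec[i] = longest strictly decreasing subsequence starting at i:
i:      1  2  3  4  5  6  7  8  9 10 11 12 13
a[i]:   8  4  6  3  1  9 10 12  7 13 11  5  2
inc:    1  1  2  1  1  3  4  5  3  6  5  2  2
dec:    4  3  3  2  1  4  4  4  3  4  3  2  1
Best peak at i=10 (value 13): inc=6, dec=4, length 6+4−1 = 9.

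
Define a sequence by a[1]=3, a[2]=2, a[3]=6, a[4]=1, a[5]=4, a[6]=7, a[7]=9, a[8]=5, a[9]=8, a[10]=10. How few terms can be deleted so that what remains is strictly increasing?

5

Fewest deletions = n − (longest strictly increasing subsequence).
i:      1  2  3  4  5  6  7  8  9 10
a[i]:   3  2  6  1  4  7  9  5  8 10
dp:     1  1  2  1  2  3  4  3  4  5
max dp = 5, so deletions = 10 − 5 = 5.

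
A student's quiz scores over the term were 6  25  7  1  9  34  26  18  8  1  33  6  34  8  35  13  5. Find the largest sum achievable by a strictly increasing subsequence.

Let S[i] be the best sum of a strictly increasing subsequence ending at i:
i:       1   2   3   4   5   6   7   8   9  10  11  12  13  14  15  16  17
a[i]:    6  25   7   1   9  34  26  18   8   1  33   6  34   8  35  13   5
S:       6  31  13   1  22  65  57  40  21   1  90   7 124  21 159  35   6
Maximum is 159 (e.g. 6 + 25 + 26 + 33 + 34 + 35).

159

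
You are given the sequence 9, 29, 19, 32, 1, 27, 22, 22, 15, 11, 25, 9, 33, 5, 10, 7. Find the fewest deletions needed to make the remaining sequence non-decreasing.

Fewest deletions = n − (longest non-decreasing subsequence).
Patience tails:
9 → extends → [9]
29 → extends → [9, 29]
19 → replaces 29 → [9, 19]
32 → extends → [9, 19, 32]
1 → replaces 9 → [1, 19, 32]
27 → replaces 32 → [1, 19, 27]
22 → replaces 27 → [1, 19, 22]
22 → extends → [1, 19, 22, 22]
15 → replaces 19 → [1, 15, 22, 22]
11 → replaces 15 → [1, 11, 22, 22]
25 → extends → [1, 11, 22, 22, 25]
9 → replaces 11 → [1, 9, 22, 22, 25]
33 → extends → [1, 9, 22, 22, 25, 33]
5 → replaces 9 → [1, 5, 22, 22, 25, 33]
10 → replaces 22 → [1, 5, 10, 22, 25, 33]
7 → replaces 10 → [1, 5, 7, 22, 25, 33]
Longest non-decreasing subsequence has length 6, so deletions = 16 − 6 = 10.

10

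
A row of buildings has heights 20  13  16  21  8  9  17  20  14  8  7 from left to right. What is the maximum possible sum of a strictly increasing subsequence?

Let S[i] be the best sum of a strictly increasing subsequence ending at i:
i:      1  2  3  4  5  6  7  8  9 10 11
a[i]:  20 13 16 21  8  9 17 20 14  8  7
S:     20 13 29 50  8 17 46 66 31  8  7
Maximum is 66 (e.g. 13 + 16 + 17 + 20).

66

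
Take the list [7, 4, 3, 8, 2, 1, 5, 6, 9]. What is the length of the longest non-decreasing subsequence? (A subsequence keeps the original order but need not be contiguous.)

4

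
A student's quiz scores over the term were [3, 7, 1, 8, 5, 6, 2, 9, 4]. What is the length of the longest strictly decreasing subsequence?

Negate each value so 'decreasing' becomes 'increasing', then run patience tails on the negated sequence:
-3 → extends → [-3]
-7 → replaces -3 → [-7]
-1 → extends → [-7, -1]
-8 → replaces -7 → [-8, -1]
-5 → replaces -1 → [-8, -5]
-6 → replaces -5 → [-8, -6]
-2 → extends → [-8, -6, -2]
-9 → replaces -8 → [-9, -6, -2]
-4 → replaces -2 → [-9, -6, -4]
Three tails, so the longest strictly decreasing subsequence of the original has length 3.

3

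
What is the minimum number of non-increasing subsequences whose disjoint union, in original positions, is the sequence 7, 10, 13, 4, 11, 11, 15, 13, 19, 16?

5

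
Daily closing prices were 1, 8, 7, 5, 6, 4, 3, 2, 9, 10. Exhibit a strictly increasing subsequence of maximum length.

1, 5, 6, 9, 10

Patience tails give the LIS length; then backtrack through the dp parents:
1 → extends → [1]
8 → extends → [1, 8]
7 → replaces 8 → [1, 7]
5 → replaces 7 → [1, 5]
6 → extends → [1, 5, 6]
4 → replaces 5 → [1, 4, 6]
3 → replaces 4 → [1, 3, 6]
2 → replaces 3 → [1, 2, 6]
9 → extends → [1, 2, 6, 9]
10 → extends → [1, 2, 6, 9, 10]
Length 5; one witness is 1, 5, 6, 9, 10.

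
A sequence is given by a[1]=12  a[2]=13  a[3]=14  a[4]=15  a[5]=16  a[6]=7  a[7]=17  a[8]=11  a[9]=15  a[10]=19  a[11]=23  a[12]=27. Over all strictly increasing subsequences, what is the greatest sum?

156

Let S[i] be the best sum of a strictly increasing subsequence ending at i:
i:       1   2   3   4   5   6   7   8   9  10  11  12
a[i]:   12  13  14  15  16   7  17  11  15  19  23  27
S:      12  25  39  54  70   7  87  18  54 106 129 156
Maximum is 156 (e.g. 12 + 13 + 14 + 15 + 16 + 17 + 19 + 23 + 27).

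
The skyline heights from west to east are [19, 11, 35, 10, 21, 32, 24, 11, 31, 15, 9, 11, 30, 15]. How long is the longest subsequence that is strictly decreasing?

5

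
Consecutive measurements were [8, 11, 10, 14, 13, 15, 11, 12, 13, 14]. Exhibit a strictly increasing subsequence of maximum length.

8, 10, 11, 12, 13, 14

Patience tails give the LIS length; then backtrack through the dp parents:
8 → extends → [8]
11 → extends → [8, 11]
10 → replaces 11 → [8, 10]
14 → extends → [8, 10, 14]
13 → replaces 14 → [8, 10, 13]
15 → extends → [8, 10, 13, 15]
11 → replaces 13 → [8, 10, 11, 15]
12 → replaces 15 → [8, 10, 11, 12]
13 → extends → [8, 10, 11, 12, 13]
14 → extends → [8, 10, 11, 12, 13, 14]
Length 6; one witness is 8, 10, 11, 12, 13, 14.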